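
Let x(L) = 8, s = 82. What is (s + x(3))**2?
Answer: 8100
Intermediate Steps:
(s + x(3))**2 = (82 + 8)**2 = 90**2 = 8100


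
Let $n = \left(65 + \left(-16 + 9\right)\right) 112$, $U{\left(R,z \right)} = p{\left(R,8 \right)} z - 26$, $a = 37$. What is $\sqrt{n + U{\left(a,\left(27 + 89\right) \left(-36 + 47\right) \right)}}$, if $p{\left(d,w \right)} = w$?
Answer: $\sqrt{16678} \approx 129.14$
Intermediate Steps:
$U{\left(R,z \right)} = -26 + 8 z$ ($U{\left(R,z \right)} = 8 z - 26 = -26 + 8 z$)
$n = 6496$ ($n = \left(65 - 7\right) 112 = 58 \cdot 112 = 6496$)
$\sqrt{n + U{\left(a,\left(27 + 89\right) \left(-36 + 47\right) \right)}} = \sqrt{6496 - \left(26 - 8 \left(27 + 89\right) \left(-36 + 47\right)\right)} = \sqrt{6496 - \left(26 - 8 \cdot 116 \cdot 11\right)} = \sqrt{6496 + \left(-26 + 8 \cdot 1276\right)} = \sqrt{6496 + \left(-26 + 10208\right)} = \sqrt{6496 + 10182} = \sqrt{16678}$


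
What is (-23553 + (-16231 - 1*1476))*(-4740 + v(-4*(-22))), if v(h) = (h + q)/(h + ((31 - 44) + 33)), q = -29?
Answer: 5279846215/27 ≈ 1.9555e+8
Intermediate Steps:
v(h) = (-29 + h)/(20 + h) (v(h) = (h - 29)/(h + ((31 - 44) + 33)) = (-29 + h)/(h + (-13 + 33)) = (-29 + h)/(h + 20) = (-29 + h)/(20 + h))
(-23553 + (-16231 - 1*1476))*(-4740 + v(-4*(-22))) = (-23553 + (-16231 - 1*1476))*(-4740 + (-29 - 4*(-22))/(20 - 4*(-22))) = (-23553 + (-16231 - 1476))*(-4740 + (-29 + 88)/(20 + 88)) = (-23553 - 17707)*(-4740 + 59/108) = -41260*(-4740 + (1/108)*59) = -41260*(-4740 + 59/108) = -41260*(-511861/108) = 5279846215/27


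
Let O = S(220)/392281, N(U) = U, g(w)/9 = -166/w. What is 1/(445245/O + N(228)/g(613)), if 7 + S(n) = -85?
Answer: -22908/43490629450453 ≈ -5.2673e-10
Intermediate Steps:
g(w) = -1494/w (g(w) = 9*(-166/w) = -1494/w)
S(n) = -92 (S(n) = -7 - 85 = -92)
O = -92/392281 ≈ -0.00023453
1/(445245/O + N(228)/g(613)) = 1/(445245/(-92/392281) + 228/((-1494/613))) = 1/(445245*(-392281/92) + 228/((-1494*1/613))) = 1/(-174661153845/92 + 228/(-1494/613)) = 1/(-174661153845/92 + 228*(-613/1494)) = 1/(-174661153845/92 - 23294/249) = 1/(-43490629450453/22908) = -22908/43490629450453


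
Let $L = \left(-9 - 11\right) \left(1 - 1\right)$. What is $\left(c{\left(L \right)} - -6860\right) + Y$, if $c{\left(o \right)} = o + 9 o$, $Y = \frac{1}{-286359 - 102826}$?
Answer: $\frac{2669809099}{389185} \approx 6860.0$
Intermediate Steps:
$Y = - \frac{1}{389185}$ ($Y = \frac{1}{-389185} = - \frac{1}{389185} \approx -2.5695 \cdot 10^{-6}$)
$L = 0$ ($L = \left(-20\right) 0 = 0$)
$c{\left(o \right)} = 10 o$
$\left(c{\left(L \right)} - -6860\right) + Y = \left(10 \cdot 0 - -6860\right) - \frac{1}{389185} = \left(0 - -6860\right) - \frac{1}{389185} = \left(0 + \left(-77770 + 84630\right)\right) - \frac{1}{389185} = \left(0 + 6860\right) - \frac{1}{389185} = 6860 - \frac{1}{389185} = \frac{2669809099}{389185}$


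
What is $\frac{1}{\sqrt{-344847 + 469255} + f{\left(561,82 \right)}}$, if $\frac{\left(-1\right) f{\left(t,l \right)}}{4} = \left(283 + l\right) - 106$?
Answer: $- \frac{259}{237222} - \frac{\sqrt{31102}}{474444} \approx -0.0014635$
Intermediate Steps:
$f{\left(t,l \right)} = -708 - 4 l$ ($f{\left(t,l \right)} = - 4 \left(\left(283 + l\right) - 106\right) = - 4 \left(177 + l\right) = -708 - 4 l$)
$\frac{1}{\sqrt{-344847 + 469255} + f{\left(561,82 \right)}} = \frac{1}{\sqrt{-344847 + 469255} - 1036} = \frac{1}{\sqrt{124408} - 1036} = \frac{1}{2 \sqrt{31102} - 1036} = \frac{1}{-1036 + 2 \sqrt{31102}}$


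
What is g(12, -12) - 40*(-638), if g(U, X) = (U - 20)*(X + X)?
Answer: 25712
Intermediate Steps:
g(U, X) = 2*X*(-20 + U) (g(U, X) = (-20 + U)*(2*X) = 2*X*(-20 + U))
g(12, -12) - 40*(-638) = 2*(-12)*(-20 + 12) - 40*(-638) = 2*(-12)*(-8) + 25520 = 192 + 25520 = 25712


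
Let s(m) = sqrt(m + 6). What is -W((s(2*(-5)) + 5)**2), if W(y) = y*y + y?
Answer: -62 - 860*I ≈ -62.0 - 860.0*I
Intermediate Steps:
s(m) = sqrt(6 + m)
W(y) = y + y**2 (W(y) = y**2 + y = y + y**2)
-W((s(2*(-5)) + 5)**2) = -(sqrt(6 + 2*(-5)) + 5)**2*(1 + (sqrt(6 + 2*(-5)) + 5)**2) = -(sqrt(6 - 10) + 5)**2*(1 + (sqrt(6 - 10) + 5)**2) = -(sqrt(-4) + 5)**2*(1 + (sqrt(-4) + 5)**2) = -(2*I + 5)**2*(1 + (2*I + 5)**2) = -(5 + 2*I)**2*(1 + (5 + 2*I)**2)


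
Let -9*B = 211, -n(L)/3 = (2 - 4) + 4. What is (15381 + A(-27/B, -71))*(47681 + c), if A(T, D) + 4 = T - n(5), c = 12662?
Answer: 195876757208/211 ≈ 9.2833e+8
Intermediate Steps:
n(L) = -6 (n(L) = -3*((2 - 4) + 4) = -3*(-2 + 4) = -3*2 = -6)
B = -211/9 (B = -⅑*211 = -211/9 ≈ -23.444)
A(T, D) = 2 + T (A(T, D) = -4 + (T - 1*(-6)) = -4 + (T + 6) = -4 + (6 + T) = 2 + T)
(15381 + A(-27/B, -71))*(47681 + c) = (15381 + (2 - 27/(-211/9)))*(47681 + 12662) = (15381 + (2 - 27*(-9/211)))*60343 = (15381 + (2 + 243/211))*60343 = (15381 + 665/211)*60343 = (3246056/211)*60343 = 195876757208/211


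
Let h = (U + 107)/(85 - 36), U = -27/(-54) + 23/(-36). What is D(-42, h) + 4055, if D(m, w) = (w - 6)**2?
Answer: 12663314449/3111696 ≈ 4069.6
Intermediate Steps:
U = -5/36 (U = -27*(-1/54) + 23*(-1/36) = 1/2 - 23/36 = -5/36 ≈ -0.13889)
h = 3847/1764 (h = (-5/36 + 107)/(85 - 36) = (3847/36)/49 = (3847/36)*(1/49) = 3847/1764 ≈ 2.1808)
D(m, w) = (-6 + w)**2
D(-42, h) + 4055 = (-6 + 3847/1764)**2 + 4055 = (-6737/1764)**2 + 4055 = 45387169/3111696 + 4055 = 12663314449/3111696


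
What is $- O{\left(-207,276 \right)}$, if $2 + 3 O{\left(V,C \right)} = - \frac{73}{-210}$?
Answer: $\frac{347}{630} \approx 0.55079$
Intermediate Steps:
$O{\left(V,C \right)} = - \frac{347}{630}$ ($O{\left(V,C \right)} = - \frac{2}{3} + \frac{\left(-73\right) \frac{1}{-210}}{3} = - \frac{2}{3} + \frac{\left(-73\right) \left(- \frac{1}{210}\right)}{3} = - \frac{2}{3} + \frac{1}{3} \cdot \frac{73}{210} = - \frac{2}{3} + \frac{73}{630} = - \frac{347}{630}$)
$- O{\left(-207,276 \right)} = \left(-1\right) \left(- \frac{347}{630}\right) = \frac{347}{630}$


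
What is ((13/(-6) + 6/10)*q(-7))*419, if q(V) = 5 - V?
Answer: -39386/5 ≈ -7877.2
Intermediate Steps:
((13/(-6) + 6/10)*q(-7))*419 = ((13/(-6) + 6/10)*(5 - 1*(-7)))*419 = ((13*(-1/6) + 6*(1/10))*(5 + 7))*419 = ((-13/6 + 3/5)*12)*419 = -47/30*12*419 = -94/5*419 = -39386/5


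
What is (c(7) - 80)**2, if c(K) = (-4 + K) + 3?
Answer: 5476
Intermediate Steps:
c(K) = -1 + K
(c(7) - 80)**2 = ((-1 + 7) - 80)**2 = (6 - 80)**2 = (-74)**2 = 5476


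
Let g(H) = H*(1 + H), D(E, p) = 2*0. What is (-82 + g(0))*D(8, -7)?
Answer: 0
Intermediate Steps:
D(E, p) = 0
(-82 + g(0))*D(8, -7) = (-82 + 0*(1 + 0))*0 = (-82 + 0*1)*0 = (-82 + 0)*0 = -82*0 = 0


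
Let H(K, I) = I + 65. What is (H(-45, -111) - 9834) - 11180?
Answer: -21060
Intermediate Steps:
H(K, I) = 65 + I
(H(-45, -111) - 9834) - 11180 = ((65 - 111) - 9834) - 11180 = (-46 - 9834) - 11180 = -9880 - 11180 = -21060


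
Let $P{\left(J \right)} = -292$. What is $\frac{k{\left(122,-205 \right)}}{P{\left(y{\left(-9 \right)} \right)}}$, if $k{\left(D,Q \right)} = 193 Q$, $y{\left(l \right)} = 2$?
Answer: $\frac{39565}{292} \approx 135.5$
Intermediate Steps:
$\frac{k{\left(122,-205 \right)}}{P{\left(y{\left(-9 \right)} \right)}} = \frac{193 \left(-205\right)}{-292} = \left(-39565\right) \left(- \frac{1}{292}\right) = \frac{39565}{292}$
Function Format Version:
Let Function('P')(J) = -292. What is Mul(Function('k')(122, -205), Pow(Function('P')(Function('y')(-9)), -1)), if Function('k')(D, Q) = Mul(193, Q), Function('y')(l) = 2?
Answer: Rational(39565, 292) ≈ 135.50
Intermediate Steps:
Mul(Function('k')(122, -205), Pow(Function('P')(Function('y')(-9)), -1)) = Mul(Mul(193, -205), Pow(-292, -1)) = Mul(-39565, Rational(-1, 292)) = Rational(39565, 292)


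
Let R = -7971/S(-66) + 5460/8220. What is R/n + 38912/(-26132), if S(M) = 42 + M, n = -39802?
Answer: -426747292997/284989006736 ≈ -1.4974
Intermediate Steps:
R = 364737/1096 (R = -7971/(42 - 66) + 5460/8220 = -7971/(-24) + 5460*(1/8220) = -7971*(-1/24) + 91/137 = 2657/8 + 91/137 = 364737/1096 ≈ 332.79)
R/n + 38912/(-26132) = (364737/1096)/(-39802) + 38912/(-26132) = (364737/1096)*(-1/39802) + 38912*(-1/26132) = -364737/43622992 - 9728/6533 = -426747292997/284989006736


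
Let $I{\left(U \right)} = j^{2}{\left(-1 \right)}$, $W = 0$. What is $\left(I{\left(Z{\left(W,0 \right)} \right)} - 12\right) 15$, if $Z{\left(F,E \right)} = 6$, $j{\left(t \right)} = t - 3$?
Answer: $60$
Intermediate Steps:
$j{\left(t \right)} = -3 + t$
$I{\left(U \right)} = 16$ ($I{\left(U \right)} = \left(-3 - 1\right)^{2} = \left(-4\right)^{2} = 16$)
$\left(I{\left(Z{\left(W,0 \right)} \right)} - 12\right) 15 = \left(16 - 12\right) 15 = 4 \cdot 15 = 60$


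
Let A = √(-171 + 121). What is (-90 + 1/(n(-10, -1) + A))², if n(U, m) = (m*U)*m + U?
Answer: (1620900*√2 + 2838601*I)/(50*(4*√2 + 7*I)) ≈ 8108.0 + 2.8298*I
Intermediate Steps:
n(U, m) = U + U*m² (n(U, m) = (U*m)*m + U = U*m² + U = U + U*m²)
A = 5*I*√2 (A = √(-50) = 5*I*√2 ≈ 7.0711*I)
(-90 + 1/(n(-10, -1) + A))² = (-90 + 1/(-10*(1 + (-1)²) + 5*I*√2))² = (-90 + 1/(-10*(1 + 1) + 5*I*√2))² = (-90 + 1/(-10*2 + 5*I*√2))² = (-90 + 1/(-20 + 5*I*√2))²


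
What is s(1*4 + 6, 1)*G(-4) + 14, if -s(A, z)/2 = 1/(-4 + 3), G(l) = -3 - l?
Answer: 16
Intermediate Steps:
s(A, z) = 2 (s(A, z) = -2/(-4 + 3) = -2/(-1) = -2*(-1) = 2)
s(1*4 + 6, 1)*G(-4) + 14 = 2*(-3 - 1*(-4)) + 14 = 2*(-3 + 4) + 14 = 2*1 + 14 = 2 + 14 = 16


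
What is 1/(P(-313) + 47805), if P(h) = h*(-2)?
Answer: 1/48431 ≈ 2.0648e-5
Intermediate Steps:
P(h) = -2*h
1/(P(-313) + 47805) = 1/(-2*(-313) + 47805) = 1/(626 + 47805) = 1/48431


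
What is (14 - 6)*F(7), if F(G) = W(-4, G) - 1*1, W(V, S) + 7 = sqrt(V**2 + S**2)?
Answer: -64 + 8*sqrt(65) ≈ 0.49806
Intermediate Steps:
W(V, S) = -7 + sqrt(S**2 + V**2) (W(V, S) = -7 + sqrt(V**2 + S**2) = -7 + sqrt(S**2 + V**2))
F(G) = -8 + sqrt(16 + G**2) (F(G) = (-7 + sqrt(G**2 + (-4)**2)) - 1*1 = (-7 + sqrt(G**2 + 16)) - 1 = (-7 + sqrt(16 + G**2)) - 1 = -8 + sqrt(16 + G**2))
(14 - 6)*F(7) = (14 - 6)*(-8 + sqrt(16 + 7**2)) = 8*(-8 + sqrt(16 + 49)) = 8*(-8 + sqrt(65)) = -64 + 8*sqrt(65)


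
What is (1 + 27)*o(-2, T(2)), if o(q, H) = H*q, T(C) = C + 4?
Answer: -336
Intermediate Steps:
T(C) = 4 + C
(1 + 27)*o(-2, T(2)) = (1 + 27)*((4 + 2)*(-2)) = 28*(6*(-2)) = 28*(-12) = -336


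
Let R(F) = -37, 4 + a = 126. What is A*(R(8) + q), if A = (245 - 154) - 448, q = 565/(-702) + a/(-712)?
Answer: 564697007/41652 ≈ 13558.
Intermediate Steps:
a = 122 (a = -4 + 126 = 122)
q = -121981/124956 (q = 565/(-702) + 122/(-712) = 565*(-1/702) + 122*(-1/712) = -565/702 - 61/356 = -121981/124956 ≈ -0.97619)
A = -357 (A = 91 - 448 = -357)
A*(R(8) + q) = -357*(-37 - 121981/124956) = -357*(-4745353/124956) = 564697007/41652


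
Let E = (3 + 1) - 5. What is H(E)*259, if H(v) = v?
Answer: -259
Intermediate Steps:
E = -1 (E = 4 - 5 = -1)
H(E)*259 = -1*259 = -259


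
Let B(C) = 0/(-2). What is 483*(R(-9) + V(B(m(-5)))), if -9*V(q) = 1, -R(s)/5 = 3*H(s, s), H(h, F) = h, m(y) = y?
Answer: 195454/3 ≈ 65151.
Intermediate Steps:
B(C) = 0 (B(C) = 0*(-½) = 0)
R(s) = -15*s
V(q) = -⅑ (V(q) = -⅑*1 = -⅑)
483*(R(-9) + V(B(m(-5)))) = 483*(-15*(-9) - ⅑) = 483*(135 - ⅑) = 483*(1214/9) = 195454/3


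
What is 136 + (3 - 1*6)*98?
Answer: -158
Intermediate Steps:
136 + (3 - 1*6)*98 = 136 + (3 - 6)*98 = 136 - 3*98 = 136 - 294 = -158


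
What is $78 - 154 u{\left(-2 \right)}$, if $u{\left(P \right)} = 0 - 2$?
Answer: $386$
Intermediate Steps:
$u{\left(P \right)} = -2$
$78 - 154 u{\left(-2 \right)} = 78 - -308 = 78 + 308 = 386$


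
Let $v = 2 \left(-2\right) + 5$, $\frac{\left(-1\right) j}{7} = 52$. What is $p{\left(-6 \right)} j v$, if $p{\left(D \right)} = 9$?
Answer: $-3276$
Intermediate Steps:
$j = -364$ ($j = \left(-7\right) 52 = -364$)
$v = 1$ ($v = -4 + 5 = 1$)
$p{\left(-6 \right)} j v = 9 \left(-364\right) 1 = \left(-3276\right) 1 = -3276$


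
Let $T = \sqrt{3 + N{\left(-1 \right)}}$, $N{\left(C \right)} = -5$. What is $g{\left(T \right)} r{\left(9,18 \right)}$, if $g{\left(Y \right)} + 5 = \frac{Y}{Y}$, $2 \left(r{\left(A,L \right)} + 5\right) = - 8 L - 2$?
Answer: $312$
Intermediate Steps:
$r{\left(A,L \right)} = -6 - 4 L$ ($r{\left(A,L \right)} = -5 + \frac{- 8 L - 2}{2} = -5 + \frac{-2 - 8 L}{2} = -5 - \left(1 + 4 L\right) = -6 - 4 L$)
$T = i \sqrt{2}$ ($T = \sqrt{3 - 5} = \sqrt{-2} = i \sqrt{2} \approx 1.4142 i$)
$g{\left(Y \right)} = -4$ ($g{\left(Y \right)} = -5 + \frac{Y}{Y} = -5 + 1 = -4$)
$g{\left(T \right)} r{\left(9,18 \right)} = - 4 \left(-6 - 72\right) = \left(-4\right) \left(-78\right) = 312$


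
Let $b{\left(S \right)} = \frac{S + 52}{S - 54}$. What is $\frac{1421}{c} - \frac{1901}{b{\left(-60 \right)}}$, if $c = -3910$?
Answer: $- \frac{211840777}{7820} \approx -27090.0$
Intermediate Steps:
$b{\left(S \right)} = \frac{52 + S}{-54 + S}$
$\frac{1421}{c} - \frac{1901}{b{\left(-60 \right)}} = \frac{1421}{-3910} - \frac{1901}{\frac{1}{-54 - 60} \left(52 - 60\right)} = 1421 \left(- \frac{1}{3910}\right) - \frac{1901}{\frac{1}{-114} \left(-8\right)} = - \frac{1421}{3910} - \frac{1901}{\left(- \frac{1}{114}\right) \left(-8\right)} = - \frac{1421}{3910} - \frac{1901}{\frac{4}{57}} = - \frac{1421}{3910} - \frac{108357}{4} = - \frac{211840777}{7820}$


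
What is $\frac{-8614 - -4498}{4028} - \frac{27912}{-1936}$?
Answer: $\frac{3264405}{243694} \approx 13.396$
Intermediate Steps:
$\frac{-8614 - -4498}{4028} - \frac{27912}{-1936} = \left(-8614 + 4498\right) \frac{1}{4028} - - \frac{3489}{242} = \left(-4116\right) \frac{1}{4028} + \frac{3489}{242} = - \frac{1029}{1007} + \frac{3489}{242} = \frac{3264405}{243694}$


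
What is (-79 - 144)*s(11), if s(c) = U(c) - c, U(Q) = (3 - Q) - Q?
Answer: 6690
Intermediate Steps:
U(Q) = 3 - 2*Q
s(c) = 3 - 3*c (s(c) = (3 - 2*c) - c = 3 - 3*c)
(-79 - 144)*s(11) = (-79 - 144)*(3 - 3*11) = -223*(3 - 33) = -223*(-30) = 6690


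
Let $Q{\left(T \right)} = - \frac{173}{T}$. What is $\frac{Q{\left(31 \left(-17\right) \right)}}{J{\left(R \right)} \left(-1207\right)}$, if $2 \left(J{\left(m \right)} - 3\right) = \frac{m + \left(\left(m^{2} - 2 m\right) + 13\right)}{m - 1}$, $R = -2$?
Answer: $\frac{1038}{636089} \approx 0.0016318$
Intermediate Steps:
$J{\left(m \right)} = 3 + \frac{13 + m^{2} - m}{2 \left(-1 + m\right)}$ ($J{\left(m \right)} = 3 + \frac{\left(m + \left(\left(m^{2} - 2 m\right) + 13\right)\right) \frac{1}{m - 1}}{2} = 3 + \frac{\left(m + \left(13 + m^{2} - 2 m\right)\right) \frac{1}{-1 + m}}{2} = 3 + \frac{\left(13 + m^{2} - m\right) \frac{1}{-1 + m}}{2} = 3 + \frac{\frac{1}{-1 + m} \left(13 + m^{2} - m\right)}{2} = 3 + \frac{13 + m^{2} - m}{2 \left(-1 + m\right)}$)
$\frac{Q{\left(31 \left(-17\right) \right)}}{J{\left(R \right)} \left(-1207\right)} = \frac{\left(-173\right) \frac{1}{31 \left(-17\right)}}{\frac{7 + \left(-2\right)^{2} + 5 \left(-2\right)}{2 \left(-1 - 2\right)} \left(-1207\right)} = \frac{\left(-173\right) \frac{1}{-527}}{\frac{7 + 4 - 10}{2 \left(-3\right)} \left(-1207\right)} = \frac{\left(-173\right) \left(- \frac{1}{527}\right)}{\frac{1}{2} \left(- \frac{1}{3}\right) 1 \left(-1207\right)} = \frac{173}{527 \left(\left(- \frac{1}{6}\right) \left(-1207\right)\right)} = \frac{173}{527 \cdot \frac{1207}{6}} = \frac{173}{527} \cdot \frac{6}{1207} = \frac{1038}{636089}$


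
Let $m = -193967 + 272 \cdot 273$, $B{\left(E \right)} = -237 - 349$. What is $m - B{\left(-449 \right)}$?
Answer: $-119125$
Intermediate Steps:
$B{\left(E \right)} = -586$
$m = -119711$ ($m = -193967 + 74256 = -119711$)
$m - B{\left(-449 \right)} = -119711 - -586 = -119711 + 586 = -119125$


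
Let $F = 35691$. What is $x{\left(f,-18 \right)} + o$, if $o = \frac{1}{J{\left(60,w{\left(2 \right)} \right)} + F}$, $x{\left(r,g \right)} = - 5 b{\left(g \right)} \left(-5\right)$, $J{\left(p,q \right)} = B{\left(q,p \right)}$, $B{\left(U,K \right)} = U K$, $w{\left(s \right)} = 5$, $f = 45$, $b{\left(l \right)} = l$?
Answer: $- \frac{16195949}{35991} \approx -450.0$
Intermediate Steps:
$B{\left(U,K \right)} = K U$
$J{\left(p,q \right)} = p q$
$x{\left(r,g \right)} = 25 g$ ($x{\left(r,g \right)} = - 5 g \left(-5\right) = 25 g$)
$o = \frac{1}{35991}$ ($o = \frac{1}{60 \cdot 5 + 35691} = \frac{1}{300 + 35691} = \frac{1}{35991} \approx 2.7785 \cdot 10^{-5}$)
$x{\left(f,-18 \right)} + o = 25 \left(-18\right) + \frac{1}{35991} = -450 + \frac{1}{35991} = - \frac{16195949}{35991}$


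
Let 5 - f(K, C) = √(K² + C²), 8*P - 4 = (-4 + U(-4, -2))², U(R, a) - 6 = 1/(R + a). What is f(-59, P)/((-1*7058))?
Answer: -5/7058 + √288798289/2032704 ≈ 0.0076519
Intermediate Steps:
U(R, a) = 6 + 1/(R + a)
P = 265/288 (P = ½ + (-4 + (1 + 6*(-4) + 6*(-2))/(-4 - 2))²/8 = ½ + (-4 + (1 - 24 - 12)/(-6))²/8 = ½ + (-4 - ⅙*(-35))²/8 = ½ + (-4 + 35/6)²/8 = ½ + (11/6)²/8 = ½ + (⅛)*(121/36) = ½ + 121/288 = 265/288 ≈ 0.92014)
f(K, C) = 5 - √(C² + K²) (f(K, C) = 5 - √(K² + C²) = 5 - √(C² + K²))
f(-59, P)/((-1*7058)) = (5 - √((265/288)² + (-59)²))/((-1*7058)) = (5 - √(70225/82944 + 3481))/(-7058) = (5 - √(288798289/82944))*(-1/7058) = (5 - √288798289/288)*(-1/7058) = -5/7058 + √288798289/2032704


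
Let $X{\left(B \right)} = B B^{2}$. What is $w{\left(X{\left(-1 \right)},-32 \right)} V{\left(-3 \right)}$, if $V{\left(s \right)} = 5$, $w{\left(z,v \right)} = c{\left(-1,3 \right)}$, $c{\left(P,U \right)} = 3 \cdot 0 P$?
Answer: $0$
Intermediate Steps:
$c{\left(P,U \right)} = 0$ ($c{\left(P,U \right)} = 0 P = 0$)
$X{\left(B \right)} = B^{3}$
$w{\left(z,v \right)} = 0$
$w{\left(X{\left(-1 \right)},-32 \right)} V{\left(-3 \right)} = 0 \cdot 5 = 0$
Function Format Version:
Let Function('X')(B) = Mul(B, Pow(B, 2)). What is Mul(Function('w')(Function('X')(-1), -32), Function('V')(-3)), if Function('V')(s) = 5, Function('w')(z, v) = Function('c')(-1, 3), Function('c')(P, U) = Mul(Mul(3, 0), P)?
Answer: 0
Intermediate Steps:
Function('c')(P, U) = 0 (Function('c')(P, U) = Mul(0, P) = 0)
Function('X')(B) = Pow(B, 3)
Function('w')(z, v) = 0
Mul(Function('w')(Function('X')(-1), -32), Function('V')(-3)) = Mul(0, 5) = 0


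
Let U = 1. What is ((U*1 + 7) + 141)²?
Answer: 22201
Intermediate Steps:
((U*1 + 7) + 141)² = ((1*1 + 7) + 141)² = ((1 + 7) + 141)² = (8 + 141)² = 149² = 22201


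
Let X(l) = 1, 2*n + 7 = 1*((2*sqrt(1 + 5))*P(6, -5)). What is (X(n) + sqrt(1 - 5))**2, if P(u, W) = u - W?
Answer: -3 + 4*I ≈ -3.0 + 4.0*I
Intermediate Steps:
n = -7/2 + 11*sqrt(6) (n = -7/2 + (1*((2*sqrt(1 + 5))*(6 - 1*(-5))))/2 = -7/2 + (1*((2*sqrt(6))*(6 + 5)))/2 = -7/2 + (1*((2*sqrt(6))*11))/2 = -7/2 + (1*(22*sqrt(6)))/2 = -7/2 + (22*sqrt(6))/2 = -7/2 + 11*sqrt(6) ≈ 23.444)
(X(n) + sqrt(1 - 5))**2 = (1 + sqrt(1 - 5))**2 = (1 + sqrt(-4))**2 = (1 + 2*I)**2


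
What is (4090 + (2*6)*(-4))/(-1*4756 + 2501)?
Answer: -4042/2255 ≈ -1.7925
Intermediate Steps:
(4090 + (2*6)*(-4))/(-1*4756 + 2501) = (4090 + 12*(-4))/(-4756 + 2501) = (4090 - 48)/(-2255) = 4042*(-1/2255) = -4042/2255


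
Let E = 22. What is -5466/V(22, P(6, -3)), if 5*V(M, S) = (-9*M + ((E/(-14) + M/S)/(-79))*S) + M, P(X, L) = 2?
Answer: 1511349/9746 ≈ 155.07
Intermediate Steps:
V(M, S) = -8*M/5 + S*(11/553 - M/(79*S))/5 (V(M, S) = ((-9*M + ((22/(-14) + M/S)/(-79))*S) + M)/5 = ((-9*M + ((22*(-1/14) + M/S)*(-1/79))*S) + M)/5 = ((-9*M + ((-11/7 + M/S)*(-1/79))*S) + M)/5 = ((-9*M + (11/553 - M/(79*S))*S) + M)/5 = ((-9*M + S*(11/553 - M/(79*S))) + M)/5 = (-8*M + S*(11/553 - M/(79*S)))/5 = -8*M/5 + S*(11/553 - M/(79*S))/5)
-5466/V(22, P(6, -3)) = -5466/(-633/395*22 + (11/2765)*2) = -5466/(-13926/395 + 22/2765) = -5466/(-19492/553) = -5466*(-553/19492) = 1511349/9746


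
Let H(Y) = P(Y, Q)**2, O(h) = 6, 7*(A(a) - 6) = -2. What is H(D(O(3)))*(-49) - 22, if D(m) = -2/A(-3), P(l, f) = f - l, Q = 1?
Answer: -44521/400 ≈ -111.30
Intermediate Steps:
A(a) = 40/7 (A(a) = 6 + (1/7)*(-2) = 6 - 2/7 = 40/7)
D(m) = -7/20 (D(m) = -2/40/7 = -2*7/40 = -7/20)
H(Y) = (1 - Y)**2
H(D(O(3)))*(-49) - 22 = (-1 - 7/20)**2*(-49) - 22 = (-27/20)**2*(-49) - 22 = (729/400)*(-49) - 22 = -35721/400 - 22 = -44521/400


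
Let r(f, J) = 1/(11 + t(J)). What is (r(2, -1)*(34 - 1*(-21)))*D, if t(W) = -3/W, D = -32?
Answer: -880/7 ≈ -125.71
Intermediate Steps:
r(f, J) = 1/(11 - 3/J)
(r(2, -1)*(34 - 1*(-21)))*D = ((-1/(-3 + 11*(-1)))*(34 - 1*(-21)))*(-32) = ((-1/(-3 - 11))*(34 + 21))*(-32) = (-1/(-14)*55)*(-32) = (-1*(-1/14)*55)*(-32) = ((1/14)*55)*(-32) = (55/14)*(-32) = -880/7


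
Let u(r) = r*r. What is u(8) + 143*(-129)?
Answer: -18383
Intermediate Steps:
u(r) = r²
u(8) + 143*(-129) = 8² + 143*(-129) = 64 - 18447 = -18383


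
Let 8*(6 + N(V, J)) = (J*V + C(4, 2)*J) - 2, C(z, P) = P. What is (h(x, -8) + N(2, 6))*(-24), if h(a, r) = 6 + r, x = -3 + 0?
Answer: 126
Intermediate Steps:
x = -3
N(V, J) = -25/4 + J/4 + J*V/8 (N(V, J) = -6 + ((J*V + 2*J) - 2)/8 = -6 + ((2*J + J*V) - 2)/8 = -6 + (-2 + 2*J + J*V)/8 = -6 + (-¼ + J/4 + J*V/8) = -25/4 + J/4 + J*V/8)
(h(x, -8) + N(2, 6))*(-24) = ((6 - 8) + (-25/4 + (¼)*6 + (⅛)*6*2))*(-24) = (-2 + (-25/4 + 3/2 + 3/2))*(-24) = (-2 - 13/4)*(-24) = -21/4*(-24) = 126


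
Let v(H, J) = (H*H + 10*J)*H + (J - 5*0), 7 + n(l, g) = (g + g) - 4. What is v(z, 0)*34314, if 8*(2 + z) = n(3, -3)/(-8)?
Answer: -23464445067/131072 ≈ -1.7902e+5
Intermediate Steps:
n(l, g) = -11 + 2*g (n(l, g) = -7 + ((g + g) - 4) = -7 + (2*g - 4) = -7 + (-4 + 2*g) = -11 + 2*g)
z = -111/64 (z = -2 + ((-11 + 2*(-3))/(-8))/8 = -2 + ((-11 - 6)*(-⅛))/8 = -2 + (-17*(-⅛))/8 = -2 + (⅛)*(17/8) = -2 + 17/64 = -111/64 ≈ -1.7344)
v(H, J) = J + H*(H² + 10*J) (v(H, J) = (H² + 10*J)*H + (J + 0) = H*(H² + 10*J) + J = J + H*(H² + 10*J))
v(z, 0)*34314 = (0 + (-111/64)³ + 10*(-111/64)*0)*34314 = (0 - 1367631/262144 + 0)*34314 = -1367631/262144*34314 = -23464445067/131072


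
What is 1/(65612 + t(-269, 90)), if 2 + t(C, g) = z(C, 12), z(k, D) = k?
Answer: 1/65341 ≈ 1.5304e-5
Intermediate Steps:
t(C, g) = -2 + C
1/(65612 + t(-269, 90)) = 1/(65612 + (-2 - 269)) = 1/(65612 - 271) = 1/65341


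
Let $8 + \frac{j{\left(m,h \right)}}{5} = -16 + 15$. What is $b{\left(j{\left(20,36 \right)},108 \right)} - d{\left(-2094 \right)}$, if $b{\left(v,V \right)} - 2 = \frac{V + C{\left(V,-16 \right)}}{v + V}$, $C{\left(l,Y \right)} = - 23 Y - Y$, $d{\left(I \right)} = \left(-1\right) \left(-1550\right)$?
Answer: $- \frac{32344}{21} \approx -1540.2$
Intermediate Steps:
$d{\left(I \right)} = 1550$
$C{\left(l,Y \right)} = - 24 Y$
$j{\left(m,h \right)} = -45$ ($j{\left(m,h \right)} = -40 + 5 \left(-16 + 15\right) = -40 + 5 \left(-1\right) = -40 - 5 = -45$)
$b{\left(v,V \right)} = 2 + \frac{384 + V}{V + v}$ ($b{\left(v,V \right)} = 2 + \frac{V - -384}{v + V} = 2 + \frac{V + 384}{V + v} = 2 + \frac{384 + V}{V + v}$)
$b{\left(j{\left(20,36 \right)},108 \right)} - d{\left(-2094 \right)} = \frac{384 + 2 \left(-45\right) + 3 \cdot 108}{108 - 45} - 1550 = \frac{384 - 90 + 324}{63} - 1550 = \frac{1}{63} \cdot 618 - 1550 = \frac{206}{21} - 1550 = - \frac{32344}{21}$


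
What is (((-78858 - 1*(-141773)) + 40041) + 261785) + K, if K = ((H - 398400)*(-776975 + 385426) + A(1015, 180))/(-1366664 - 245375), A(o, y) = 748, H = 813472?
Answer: 750497742679/1612039 ≈ 4.6556e+5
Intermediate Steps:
K = 162521025780/1612039 (K = ((813472 - 398400)*(-776975 + 385426) + 748)/(-1366664 - 245375) = (415072*(-391549) + 748)/(-1612039) = (-162521026528 + 748)*(-1/1612039) = -162521025780*(-1/1612039) = 162521025780/1612039 ≈ 1.0082e+5)
(((-78858 - 1*(-141773)) + 40041) + 261785) + K = (((-78858 - 1*(-141773)) + 40041) + 261785) + 162521025780/1612039 = (((-78858 + 141773) + 40041) + 261785) + 162521025780/1612039 = ((62915 + 40041) + 261785) + 162521025780/1612039 = (102956 + 261785) + 162521025780/1612039 = 364741 + 162521025780/1612039 = 750497742679/1612039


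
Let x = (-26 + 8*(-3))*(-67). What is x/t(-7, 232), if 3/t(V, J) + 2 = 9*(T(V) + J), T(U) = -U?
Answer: 7199150/3 ≈ 2.3997e+6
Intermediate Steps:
t(V, J) = 3/(-2 - 9*V + 9*J) (t(V, J) = 3/(-2 + 9*(-V + J)) = 3/(-2 + 9*(J - V)) = 3/(-2 + (-9*V + 9*J)) = 3/(-2 - 9*V + 9*J))
x = 3350 (x = (-26 - 24)*(-67) = -50*(-67) = 3350)
x/t(-7, 232) = 3350/((3/(-2 - 9*(-7) + 9*232))) = 3350/((3/(-2 + 63 + 2088))) = 3350/((3/2149)) = 3350/((3*(1/2149))) = 3350/(3/2149) = 3350*(2149/3) = 7199150/3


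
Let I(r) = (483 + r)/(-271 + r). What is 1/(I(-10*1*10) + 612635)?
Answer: 371/227287202 ≈ 1.6323e-6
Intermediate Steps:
I(r) = (483 + r)/(-271 + r)
1/(I(-10*1*10) + 612635) = 1/((483 - 10*1*10)/(-271 - 10*1*10) + 612635) = 1/((483 - 10*10)/(-271 - 10*10) + 612635) = 1/((483 - 100)/(-271 - 100) + 612635) = 1/(383/(-371) + 612635) = 1/(-1/371*383 + 612635) = 1/(-383/371 + 612635) = 1/(227287202/371) = 371/227287202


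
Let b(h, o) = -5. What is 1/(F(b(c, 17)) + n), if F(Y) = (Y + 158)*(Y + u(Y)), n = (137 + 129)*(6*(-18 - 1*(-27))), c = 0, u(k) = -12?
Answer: 1/11763 ≈ 8.5012e-5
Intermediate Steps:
n = 14364 (n = 266*(6*(-18 + 27)) = 266*(6*9) = 266*54 = 14364)
F(Y) = (-12 + Y)*(158 + Y) (F(Y) = (Y + 158)*(Y - 12) = (158 + Y)*(-12 + Y) = (-12 + Y)*(158 + Y))
1/(F(b(c, 17)) + n) = 1/((-1896 + (-5)**2 + 146*(-5)) + 14364) = 1/((-1896 + 25 - 730) + 14364) = 1/(-2601 + 14364) = 1/11763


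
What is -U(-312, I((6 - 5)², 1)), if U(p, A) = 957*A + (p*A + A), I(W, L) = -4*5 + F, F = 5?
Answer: 9690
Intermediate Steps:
I(W, L) = -15 (I(W, L) = -4*5 + 5 = -20 + 5 = -15)
U(p, A) = 958*A + A*p (U(p, A) = 957*A + (A*p + A) = 957*A + (A + A*p) = 958*A + A*p)
-U(-312, I((6 - 5)², 1)) = -(-15)*(958 - 312) = -(-15)*646 = -1*(-9690) = 9690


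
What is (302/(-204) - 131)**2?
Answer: 182601169/10404 ≈ 17551.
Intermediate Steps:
(302/(-204) - 131)**2 = (302*(-1/204) - 131)**2 = (-151/102 - 131)**2 = (-13513/102)**2 = 182601169/10404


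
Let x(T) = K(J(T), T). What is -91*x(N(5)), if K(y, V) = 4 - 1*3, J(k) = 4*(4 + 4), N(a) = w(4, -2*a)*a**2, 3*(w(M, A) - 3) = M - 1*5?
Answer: -91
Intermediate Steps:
w(M, A) = 4/3 + M/3 (w(M, A) = 3 + (M - 1*5)/3 = 3 + (M - 5)/3 = 3 + (-5 + M)/3 = 3 + (-5/3 + M/3) = 4/3 + M/3)
N(a) = 8*a**2/3 (N(a) = (4/3 + (1/3)*4)*a**2 = (4/3 + 4/3)*a**2 = 8*a**2/3)
J(k) = 32 (J(k) = 4*8 = 32)
K(y, V) = 1 (K(y, V) = 4 - 3 = 1)
x(T) = 1
-91*x(N(5)) = -91*1 = -91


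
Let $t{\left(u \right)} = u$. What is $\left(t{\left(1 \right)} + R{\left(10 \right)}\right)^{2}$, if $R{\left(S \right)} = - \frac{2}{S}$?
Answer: $\frac{16}{25} \approx 0.64$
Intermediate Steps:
$\left(t{\left(1 \right)} + R{\left(10 \right)}\right)^{2} = \left(1 - \frac{2}{10}\right)^{2} = \left(1 - \frac{1}{5}\right)^{2} = \left(\frac{4}{5}\right)^{2} = \frac{16}{25}$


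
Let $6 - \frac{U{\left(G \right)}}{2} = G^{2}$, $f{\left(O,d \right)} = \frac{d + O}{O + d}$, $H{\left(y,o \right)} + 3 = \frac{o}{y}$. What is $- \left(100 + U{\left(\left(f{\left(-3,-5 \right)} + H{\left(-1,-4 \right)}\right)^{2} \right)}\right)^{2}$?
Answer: $-6400$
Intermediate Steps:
$H{\left(y,o \right)} = -3 + \frac{o}{y}$
$f{\left(O,d \right)} = 1$ ($f{\left(O,d \right)} = \frac{O + d}{O + d} = 1$)
$U{\left(G \right)} = 12 - 2 G^{2}$
$- \left(100 + U{\left(\left(f{\left(-3,-5 \right)} + H{\left(-1,-4 \right)}\right)^{2} \right)}\right)^{2} = - \left(100 + \left(12 - 2 \left(\left(1 - \left(3 + \frac{4}{-1}\right)\right)^{2}\right)^{2}\right)\right)^{2} = - \left(100 + \left(12 - 2 \left(\left(1 - -1\right)^{2}\right)^{2}\right)\right)^{2} = - \left(100 + \left(12 - 2 \left(\left(1 + \left(-3 + 4\right)\right)^{2}\right)^{2}\right)\right)^{2} = - \left(100 + \left(12 - 2 \left(\left(1 + 1\right)^{2}\right)^{2}\right)\right)^{2} = - \left(100 + \left(12 - 2 \left(2^{2}\right)^{2}\right)\right)^{2} = - \left(100 + \left(12 - 2 \cdot 4^{2}\right)\right)^{2} = - \left(100 + \left(12 - 32\right)\right)^{2} = - \left(100 - 20\right)^{2} = - 80^{2} = \left(-1\right) 6400 = -6400$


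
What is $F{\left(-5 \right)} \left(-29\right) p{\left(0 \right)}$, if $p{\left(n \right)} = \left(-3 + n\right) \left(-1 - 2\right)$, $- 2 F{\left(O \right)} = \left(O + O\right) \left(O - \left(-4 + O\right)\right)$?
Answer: $-5220$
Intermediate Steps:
$F{\left(O \right)} = - 4 O$ ($F{\left(O \right)} = - \frac{\left(O + O\right) \left(O - \left(-4 + O\right)\right)}{2} = - \frac{2 O 4}{2} = - \frac{8 O}{2} = - 4 O$)
$p{\left(n \right)} = 9 - 3 n$ ($p{\left(n \right)} = \left(-3 + n\right) \left(-3\right) = 9 - 3 n$)
$F{\left(-5 \right)} \left(-29\right) p{\left(0 \right)} = \left(-4\right) \left(-5\right) \left(-29\right) \left(9 - 0\right) = 20 \left(-29\right) \left(9 + 0\right) = \left(-580\right) 9 = -5220$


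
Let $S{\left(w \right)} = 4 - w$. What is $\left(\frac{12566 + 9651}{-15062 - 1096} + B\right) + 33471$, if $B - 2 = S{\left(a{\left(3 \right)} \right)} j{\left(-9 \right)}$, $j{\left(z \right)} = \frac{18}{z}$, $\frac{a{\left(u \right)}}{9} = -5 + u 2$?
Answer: $\frac{540996097}{16158} \approx 33482.0$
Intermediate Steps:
$a{\left(u \right)} = -45 + 18 u$ ($a{\left(u \right)} = 9 \left(-5 + u 2\right) = 9 \left(-5 + 2 u\right) = -45 + 18 u$)
$B = 12$ ($B = 2 + \left(4 - \left(-45 + 18 \cdot 3\right)\right) \frac{18}{-9} = 2 + \left(4 - \left(-45 + 54\right)\right) 18 \left(- \frac{1}{9}\right) = 2 + \left(4 - 9\right) \left(-2\right) = 2 - -10 = 2 + 10 = 12$)
$\left(\frac{12566 + 9651}{-15062 - 1096} + B\right) + 33471 = \left(\frac{12566 + 9651}{-15062 - 1096} + 12\right) + 33471 = \left(\frac{22217}{-16158} + 12\right) + 33471 = \left(22217 \left(- \frac{1}{16158}\right) + 12\right) + 33471 = \left(- \frac{22217}{16158} + 12\right) + 33471 = \frac{171679}{16158} + 33471 = \frac{540996097}{16158}$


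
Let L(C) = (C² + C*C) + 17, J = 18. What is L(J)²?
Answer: 442225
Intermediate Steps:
L(C) = 17 + 2*C² (L(C) = (C² + C²) + 17 = 2*C² + 17 = 17 + 2*C²)
L(J)² = (17 + 2*18²)² = (17 + 2*324)² = (17 + 648)² = 665² = 442225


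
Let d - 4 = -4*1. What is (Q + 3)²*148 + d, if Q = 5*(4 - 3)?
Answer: 9472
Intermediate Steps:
Q = 5 (Q = 5*1 = 5)
d = 0 (d = 4 - 4*1 = 4 - 4 = 0)
(Q + 3)²*148 + d = (5 + 3)²*148 + 0 = 8²*148 + 0 = 64*148 + 0 = 9472 + 0 = 9472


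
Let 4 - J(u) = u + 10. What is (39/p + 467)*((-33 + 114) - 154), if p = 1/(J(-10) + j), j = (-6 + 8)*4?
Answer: -68255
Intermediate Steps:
J(u) = -6 - u (J(u) = 4 - (u + 10) = 4 - (10 + u) = 4 + (-10 - u) = -6 - u)
j = 8 (j = 2*4 = 8)
p = 1/12 (p = 1/((-6 - 1*(-10)) + 8) = 1/((-6 + 10) + 8) = 1/(4 + 8) = 1/12 ≈ 0.083333)
(39/p + 467)*((-33 + 114) - 154) = (39/(1/12) + 467)*((-33 + 114) - 154) = (39*12 + 467)*(81 - 154) = (468 + 467)*(-73) = 935*(-73) = -68255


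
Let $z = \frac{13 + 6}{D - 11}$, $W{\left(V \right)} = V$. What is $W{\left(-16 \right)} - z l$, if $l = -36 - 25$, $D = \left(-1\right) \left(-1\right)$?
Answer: $- \frac{1319}{10} \approx -131.9$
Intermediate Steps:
$D = 1$
$l = -61$ ($l = -36 - 25 = -61$)
$z = - \frac{19}{10}$ ($z = \frac{13 + 6}{1 - 11} = \frac{19}{-10} = 19 \left(- \frac{1}{10}\right) = - \frac{19}{10} \approx -1.9$)
$W{\left(-16 \right)} - z l = -16 - \left(- \frac{19}{10}\right) \left(-61\right) = -16 - \frac{1159}{10} = - \frac{1319}{10}$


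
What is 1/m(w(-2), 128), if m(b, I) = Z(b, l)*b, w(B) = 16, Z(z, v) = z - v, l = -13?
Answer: 1/464 ≈ 0.0021552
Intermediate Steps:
m(b, I) = b*(13 + b) (m(b, I) = (b - 1*(-13))*b = (b + 13)*b = (13 + b)*b = b*(13 + b))
1/m(w(-2), 128) = 1/(16*(13 + 16)) = 1/(16*29) = 1/464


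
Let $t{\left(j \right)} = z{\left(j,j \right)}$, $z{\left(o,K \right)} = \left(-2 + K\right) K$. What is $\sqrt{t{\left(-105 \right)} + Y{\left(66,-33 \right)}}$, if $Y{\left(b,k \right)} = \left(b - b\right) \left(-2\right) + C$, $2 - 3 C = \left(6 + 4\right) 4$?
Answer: $\frac{\sqrt{101001}}{3} \approx 105.94$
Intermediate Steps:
$z{\left(o,K \right)} = K \left(-2 + K\right)$
$C = - \frac{38}{3}$ ($C = \frac{2}{3} - \frac{\left(6 + 4\right) 4}{3} = \frac{2}{3} - \frac{10 \cdot 4}{3} = \frac{2}{3} - \frac{40}{3} = - \frac{38}{3} \approx -12.667$)
$t{\left(j \right)} = j \left(-2 + j\right)$
$Y{\left(b,k \right)} = - \frac{38}{3}$ ($Y{\left(b,k \right)} = \left(b - b\right) \left(-2\right) - \frac{38}{3} = 0 \left(-2\right) - \frac{38}{3} = 0 - \frac{38}{3} = - \frac{38}{3}$)
$\sqrt{t{\left(-105 \right)} + Y{\left(66,-33 \right)}} = \sqrt{- 105 \left(-2 - 105\right) - \frac{38}{3}} = \sqrt{\left(-105\right) \left(-107\right) - \frac{38}{3}} = \sqrt{11235 - \frac{38}{3}} = \sqrt{\frac{33667}{3}} = \frac{\sqrt{101001}}{3}$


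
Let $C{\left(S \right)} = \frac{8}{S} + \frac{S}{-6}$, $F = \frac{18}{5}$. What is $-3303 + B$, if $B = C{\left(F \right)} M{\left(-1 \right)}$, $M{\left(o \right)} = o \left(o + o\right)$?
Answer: $- \frac{148489}{45} \approx -3299.8$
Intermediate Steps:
$M{\left(o \right)} = 2 o^{2}$ ($M{\left(o \right)} = o 2 o = 2 o^{2}$)
$F = \frac{18}{5}$ ($F = 18 \cdot \frac{1}{5} = \frac{18}{5} \approx 3.6$)
$C{\left(S \right)} = \frac{8}{S} - \frac{S}{6}$ ($C{\left(S \right)} = \frac{8}{S} + S \left(- \frac{1}{6}\right) = \frac{8}{S} - \frac{S}{6}$)
$B = \frac{146}{45}$ ($B = \left(\frac{8}{\frac{18}{5}} - \frac{3}{5}\right) 2 \left(-1\right)^{2} = \left(8 \cdot \frac{5}{18} - \frac{3}{5}\right) 2 \cdot 1 = \left(\frac{20}{9} - \frac{3}{5}\right) 2 = \frac{73}{45} \cdot 2 = \frac{146}{45} \approx 3.2444$)
$-3303 + B = -3303 + \frac{146}{45} = - \frac{148489}{45}$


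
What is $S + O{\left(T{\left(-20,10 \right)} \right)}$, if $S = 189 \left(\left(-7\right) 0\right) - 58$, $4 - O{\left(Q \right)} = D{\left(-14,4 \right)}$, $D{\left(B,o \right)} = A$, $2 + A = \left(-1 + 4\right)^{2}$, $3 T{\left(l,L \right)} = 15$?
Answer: $-61$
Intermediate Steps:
$T{\left(l,L \right)} = 5$ ($T{\left(l,L \right)} = \frac{1}{3} \cdot 15 = 5$)
$A = 7$ ($A = -2 + \left(-1 + 4\right)^{2} = -2 + 3^{2} = -2 + 9 = 7$)
$D{\left(B,o \right)} = 7$
$O{\left(Q \right)} = -3$ ($O{\left(Q \right)} = 4 - 7 = -3$)
$S = -58$ ($S = 189 \cdot 0 - 58 = 0 - 58 = -58$)
$S + O{\left(T{\left(-20,10 \right)} \right)} = -58 - 3 = -61$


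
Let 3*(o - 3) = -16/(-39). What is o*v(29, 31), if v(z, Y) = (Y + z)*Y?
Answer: 227540/39 ≈ 5834.4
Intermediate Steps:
v(z, Y) = Y*(Y + z)
o = 367/117 (o = 3 + (-16/(-39))/3 = 3 + (-16*(-1/39))/3 = 3 + (1/3)*(16/39) = 3 + 16/117 = 367/117 ≈ 3.1368)
o*v(29, 31) = 367*(31*(31 + 29))/117 = 367*(31*60)/117 = (367/117)*1860 = 227540/39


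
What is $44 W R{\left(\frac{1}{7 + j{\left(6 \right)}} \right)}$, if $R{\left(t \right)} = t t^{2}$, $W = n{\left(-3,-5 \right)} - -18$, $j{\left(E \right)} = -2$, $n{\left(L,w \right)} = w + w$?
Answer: $\frac{352}{125} \approx 2.816$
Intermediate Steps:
$n{\left(L,w \right)} = 2 w$
$W = 8$ ($W = 2 \left(-5\right) - -18 = -10 + 18 = 8$)
$R{\left(t \right)} = t^{3}$
$44 W R{\left(\frac{1}{7 + j{\left(6 \right)}} \right)} = 44 \cdot 8 \left(\frac{1}{7 - 2}\right)^{3} = 352 \left(\frac{1}{5}\right)^{3} = \frac{352}{125}$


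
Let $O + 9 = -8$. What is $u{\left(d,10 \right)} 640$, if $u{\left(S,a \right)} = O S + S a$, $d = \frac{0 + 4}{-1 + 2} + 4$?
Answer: $-35840$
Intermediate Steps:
$O = -17$ ($O = -9 - 8 = -17$)
$d = 8$ ($d = \frac{4}{1} + 4 = 4 \cdot 1 + 4 = 4 + 4 = 8$)
$u{\left(S,a \right)} = - 17 S + S a$
$u{\left(d,10 \right)} 640 = 8 \left(-17 + 10\right) 640 = 8 \left(-7\right) 640 = \left(-56\right) 640 = -35840$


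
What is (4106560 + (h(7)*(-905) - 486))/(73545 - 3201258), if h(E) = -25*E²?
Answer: -1738233/1042571 ≈ -1.6673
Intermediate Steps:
(4106560 + (h(7)*(-905) - 486))/(73545 - 3201258) = (4106560 + (-25*7²*(-905) - 486))/(73545 - 3201258) = (4106560 + (-25*49*(-905) - 486))/(-3127713) = (4106560 + (-1225*(-905) - 486))*(-1/3127713) = (4106560 + (1108625 - 486))*(-1/3127713) = (4106560 + 1108139)*(-1/3127713) = 5214699*(-1/3127713) = -1738233/1042571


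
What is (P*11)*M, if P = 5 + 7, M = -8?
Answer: -1056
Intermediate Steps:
P = 12
(P*11)*M = (12*11)*(-8) = 132*(-8) = -1056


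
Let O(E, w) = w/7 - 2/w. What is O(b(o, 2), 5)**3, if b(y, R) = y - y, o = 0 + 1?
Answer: 1331/42875 ≈ 0.031044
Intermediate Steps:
o = 1
b(y, R) = 0
O(E, w) = -2/w + w/7 (O(E, w) = w*(1/7) - 2/w = w/7 - 2/w = -2/w + w/7)
O(b(o, 2), 5)**3 = (-2/5 + (1/7)*5)**3 = (-2*1/5 + 5/7)**3 = (-2/5 + 5/7)**3 = (11/35)**3 = 1331/42875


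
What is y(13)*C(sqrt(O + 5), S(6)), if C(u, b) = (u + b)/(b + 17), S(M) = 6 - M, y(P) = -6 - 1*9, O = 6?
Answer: -15*sqrt(11)/17 ≈ -2.9264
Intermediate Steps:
y(P) = -15 (y(P) = -6 - 9 = -15)
C(u, b) = (b + u)/(17 + b)
y(13)*C(sqrt(O + 5), S(6)) = -15*((6 - 1*6) + sqrt(6 + 5))/(17 + (6 - 1*6)) = -15*((6 - 6) + sqrt(11))/(17 + (6 - 6)) = -15*(0 + sqrt(11))/(17 + 0) = -15*sqrt(11)/17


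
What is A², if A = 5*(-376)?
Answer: 3534400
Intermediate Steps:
A = -1880
A² = (-1880)² = 3534400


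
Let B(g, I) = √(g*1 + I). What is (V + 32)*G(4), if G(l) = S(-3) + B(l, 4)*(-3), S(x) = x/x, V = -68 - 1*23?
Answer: -59 + 354*√2 ≈ 441.63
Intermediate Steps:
V = -91 (V = -68 - 23 = -91)
S(x) = 1
B(g, I) = √(I + g) (B(g, I) = √(g + I) = √(I + g))
G(l) = 1 - 3*√(4 + l) (G(l) = 1 + √(4 + l)*(-3) = 1 - 3*√(4 + l))
(V + 32)*G(4) = (-91 + 32)*(1 - 3*√(4 + 4)) = -59*(1 - 6*√2) = -59 + 354*√2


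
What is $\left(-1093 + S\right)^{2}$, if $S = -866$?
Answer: $3837681$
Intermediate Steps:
$\left(-1093 + S\right)^{2} = \left(-1093 - 866\right)^{2} = \left(-1959\right)^{2} = 3837681$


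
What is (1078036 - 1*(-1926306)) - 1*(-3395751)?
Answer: 6400093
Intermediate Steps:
(1078036 - 1*(-1926306)) - 1*(-3395751) = (1078036 + 1926306) + 3395751 = 3004342 + 3395751 = 6400093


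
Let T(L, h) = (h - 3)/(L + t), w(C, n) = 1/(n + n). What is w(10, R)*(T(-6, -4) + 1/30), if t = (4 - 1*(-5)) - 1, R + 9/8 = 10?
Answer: -208/1065 ≈ -0.19531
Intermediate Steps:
R = 71/8 (R = -9/8 + 10 = 71/8 ≈ 8.8750)
w(C, n) = 1/(2*n)
t = 8 (t = (4 + 5) - 1 = 9 - 1 = 8)
T(L, h) = (-3 + h)/(8 + L) (T(L, h) = (h - 3)/(L + 8) = (-3 + h)/(8 + L))
w(10, R)*(T(-6, -4) + 1/30) = (1/(2*(71/8)))*((-3 - 4)/(8 - 6) + 1/30) = ((½)*(8/71))*(-7/2 + 1/30) = 4*((½)*(-7) + 1/30)/71 = 4*(-7/2 + 1/30)/71 = (4/71)*(-52/15) = -208/1065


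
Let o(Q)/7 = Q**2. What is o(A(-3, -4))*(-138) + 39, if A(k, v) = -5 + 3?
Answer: -3825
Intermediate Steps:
A(k, v) = -2
o(Q) = 7*Q**2
o(A(-3, -4))*(-138) + 39 = (7*(-2)**2)*(-138) + 39 = (7*4)*(-138) + 39 = 28*(-138) + 39 = -3864 + 39 = -3825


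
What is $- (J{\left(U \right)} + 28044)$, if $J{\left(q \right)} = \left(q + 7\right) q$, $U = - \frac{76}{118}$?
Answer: $- \frac{97606914}{3481} \approx -28040.0$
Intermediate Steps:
$U = - \frac{38}{59}$ ($U = \left(-76\right) \frac{1}{118} = - \frac{38}{59} \approx -0.64407$)
$J{\left(q \right)} = q \left(7 + q\right)$ ($J{\left(q \right)} = \left(7 + q\right) q = q \left(7 + q\right)$)
$- (J{\left(U \right)} + 28044) = - (- \frac{38 \left(7 - \frac{38}{59}\right)}{59} + 28044) = - (\left(- \frac{38}{59}\right) \frac{375}{59} + 28044) = - (- \frac{14250}{3481} + 28044) = \left(-1\right) \frac{97606914}{3481} = - \frac{97606914}{3481}$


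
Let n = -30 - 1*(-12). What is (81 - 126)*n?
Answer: 810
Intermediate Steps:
n = -18 (n = -30 + 12 = -18)
(81 - 126)*n = (81 - 126)*(-18) = -45*(-18) = 810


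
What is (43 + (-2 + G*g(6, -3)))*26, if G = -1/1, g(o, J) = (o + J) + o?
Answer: 832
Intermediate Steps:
g(o, J) = J + 2*o (g(o, J) = (J + o) + o = J + 2*o)
G = -1 (G = -1*1 = -1)
(43 + (-2 + G*g(6, -3)))*26 = (43 + (-2 - (-3 + 2*6)))*26 = (43 + (-2 - (-3 + 12)))*26 = (43 + (-2 - 1*9))*26 = (43 + (-2 - 9))*26 = (43 - 11)*26 = 32*26 = 832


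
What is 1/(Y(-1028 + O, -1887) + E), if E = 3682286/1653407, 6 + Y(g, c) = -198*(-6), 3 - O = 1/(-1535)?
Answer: 1653407/1958009360 ≈ 0.00084443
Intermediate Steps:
O = 4606/1535 (O = 3 - 1/(-1535) = 3 - 1*(-1/1535) = 3 + 1/1535 = 4606/1535 ≈ 3.0007)
Y(g, c) = 1182 (Y(g, c) = -6 - 198*(-6) = -6 + 1188 = 1182)
E = 3682286/1653407 (E = 3682286*(1/1653407) = 3682286/1653407 ≈ 2.2271)
1/(Y(-1028 + O, -1887) + E) = 1/(1182 + 3682286/1653407) = 1/(1958009360/1653407) = 1653407/1958009360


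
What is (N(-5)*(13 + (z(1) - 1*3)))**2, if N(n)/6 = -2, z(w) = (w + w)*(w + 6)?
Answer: 82944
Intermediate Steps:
z(w) = 2*w*(6 + w) (z(w) = (2*w)*(6 + w) = 2*w*(6 + w))
N(n) = -12 (N(n) = 6*(-2) = -12)
(N(-5)*(13 + (z(1) - 1*3)))**2 = (-12*(13 + (2*1*(6 + 1) - 1*3)))**2 = (-12*(13 + (2*1*7 - 3)))**2 = (-12*(13 + (14 - 3)))**2 = (-12*(13 + 11))**2 = (-12*24)**2 = (-288)**2 = 82944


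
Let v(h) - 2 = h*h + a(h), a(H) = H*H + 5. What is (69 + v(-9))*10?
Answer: 2380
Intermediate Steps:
a(H) = 5 + H² (a(H) = H² + 5 = 5 + H²)
v(h) = 7 + 2*h² (v(h) = 2 + (h*h + (5 + h²)) = 2 + (h² + (5 + h²)) = 2 + (5 + 2*h²) = 7 + 2*h²)
(69 + v(-9))*10 = (69 + (7 + 2*(-9)²))*10 = (69 + (7 + 2*81))*10 = (69 + (7 + 162))*10 = (69 + 169)*10 = 238*10 = 2380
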